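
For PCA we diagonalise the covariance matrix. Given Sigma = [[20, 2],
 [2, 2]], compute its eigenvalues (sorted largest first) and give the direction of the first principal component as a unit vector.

Step 1 — characteristic polynomial of 2×2 Sigma:
  det(Sigma - λI) = λ² - trace · λ + det = 0.
  trace = 20 + 2 = 22, det = 20·2 - (2)² = 36.
Step 2 — discriminant:
  Δ = trace² - 4·det = 484 - 144 = 340.
Step 3 — eigenvalues:
  λ = (trace ± √Δ)/2 = (22 ± 18.4391)/2,
  λ_1 = 20.2195,  λ_2 = 1.7805.

Step 4 — unit eigenvector for λ_1: solve (Sigma - λ_1 I)v = 0. First row:
  (20 - 20.2195)·v_x + (2)·v_y = 0, i.e. (-0.2195)·v_x + (2)·v_y = 0,
  so v ∝ (b, λ_1 - a) = (2, 0.2195) = u.
  ||u|| = √((2)² + (0.2195)²) = √(4.0482) ≈ 2.012,
  v_1 = u/||u|| ≈ (0.994, 0.1091) (||v_1|| = 1).

λ_1 = 20.2195,  λ_2 = 1.7805;  v_1 ≈ (0.994, 0.1091)


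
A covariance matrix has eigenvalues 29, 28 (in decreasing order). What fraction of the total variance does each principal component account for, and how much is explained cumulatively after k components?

Step 1 — total variance = trace(Sigma) = Σ λ_i = 29 + 28 = 57.

Step 2 — fraction explained by component i = λ_i / Σ λ:
  PC1: 29/57 = 0.5088
  PC2: 28/57 = 0.4912

Step 3 — cumulative fraction after k components = (λ_1 + ... + λ_k) / Σ λ:
  k = 1: 29/57 = 0.5088
  k = 2: (29 + 28)/57 = 57/57 = 1

Summary (fraction, with percent):

explained: PC1 0.5088 (50.88%), PC2 0.4912 (49.12%);  cumulative: 0.5088, 1


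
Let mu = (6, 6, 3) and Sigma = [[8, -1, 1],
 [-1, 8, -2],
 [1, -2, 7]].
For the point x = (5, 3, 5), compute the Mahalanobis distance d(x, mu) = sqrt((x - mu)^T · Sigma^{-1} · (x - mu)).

Step 1 — centre the observation: (x - mu) = (-1, -3, 2).

Step 2 — invert Sigma (cofactor / det for 3×3, or solve directly):
  Sigma^{-1} = [[0.1284, 0.0123, -0.0148],
 [0.0123, 0.1358, 0.037],
 [-0.0148, 0.037, 0.1556]].

Step 3 — form the quadratic (x - mu)^T · Sigma^{-1} · (x - mu):
  Sigma^{-1} · (x - mu) = (-0.1951, -0.3457, 0.2148).
  (x - mu)^T · [Sigma^{-1} · (x - mu)] = (-1)·(-0.1951) + (-3)·(-0.3457) + (2)·(0.2148) = 1.6617.

Step 4 — take square root: d = √(1.6617) ≈ 1.2891.

d(x, mu) = √(1.6617) ≈ 1.2891


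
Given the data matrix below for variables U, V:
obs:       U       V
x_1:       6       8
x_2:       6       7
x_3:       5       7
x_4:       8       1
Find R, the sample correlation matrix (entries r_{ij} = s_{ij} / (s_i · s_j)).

Step 1 — column means:
  mean(U) = (6 + 6 + 5 + 8) / 4 = 25/4 = 6.25
  mean(V) = (8 + 7 + 7 + 1) / 4 = 23/4 = 5.75

Step 2 — sample variances and covariances s[i,j] = (1/(n-1)) · Σ_k (x_{k,i} - mean_i) · (x_{k,j} - mean_j), with n-1 = 3:
  s[U,U] = ((-0.25)·(-0.25) + (-0.25)·(-0.25) + (-1.25)·(-1.25) + (1.75)·(1.75)) / 3 = 4.75/3 = 1.5833
  s[U,V] = ((-0.25)·(2.25) + (-0.25)·(1.25) + (-1.25)·(1.25) + (1.75)·(-4.75)) / 3 = -10.75/3 = -3.5833
  s[V,V] = ((2.25)·(2.25) + (1.25)·(1.25) + (1.25)·(1.25) + (-4.75)·(-4.75)) / 3 = 30.75/3 = 10.25
  Sample standard deviations s_i = √(s[i,i]):
  s(U) = √(1.5833) = 1.2583
  s(V) = √(10.25) = 3.2016

Step 3 — r_{ij} = s_{ij} / (s_i · s_j):
  r[U,U] = 1 (diagonal).
  r[U,V] = -3.5833 / (1.2583 · 3.2016) = -3.5833 / 4.0285 = -0.8895
  r[V,V] = 1 (diagonal).

R is symmetric with unit diagonal. Assembling:

R = [[1, -0.8895],
 [-0.8895, 1]]


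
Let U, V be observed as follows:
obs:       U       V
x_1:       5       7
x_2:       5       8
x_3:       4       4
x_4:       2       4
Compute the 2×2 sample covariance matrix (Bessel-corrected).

Step 1 — column means:
  mean(U) = (5 + 5 + 4 + 2) / 4 = 16/4 = 4
  mean(V) = (7 + 8 + 4 + 4) / 4 = 23/4 = 5.75

Step 2 — sample covariance S[i,j] = (1/(n-1)) · Σ_k (x_{k,i} - mean_i) · (x_{k,j} - mean_j), with n-1 = 3.
  S[U,U] = ((1)·(1) + (1)·(1) + (0)·(0) + (-2)·(-2)) / 3 = 6/3 = 2
  S[U,V] = ((1)·(1.25) + (1)·(2.25) + (0)·(-1.75) + (-2)·(-1.75)) / 3 = 7/3 = 2.3333
  S[V,V] = ((1.25)·(1.25) + (2.25)·(2.25) + (-1.75)·(-1.75) + (-1.75)·(-1.75)) / 3 = 12.75/3 = 4.25

S is symmetric (S[j,i] = S[i,j]). Assembling:

S = [[2, 2.3333],
 [2.3333, 4.25]]


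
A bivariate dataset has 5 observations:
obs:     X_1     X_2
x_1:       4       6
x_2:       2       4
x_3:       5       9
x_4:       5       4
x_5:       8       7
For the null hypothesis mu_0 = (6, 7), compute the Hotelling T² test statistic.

Step 1 — sample mean vector:
  mean(X_1) = (4 + 2 + 5 + 5 + 8) / 5 = 24/5 = 4.8
  mean(X_2) = (6 + 4 + 9 + 4 + 7) / 5 = 30/5 = 6
  x̄ = (4.8, 6),  deviation x̄ - mu_0 = (4.8, 6) - (6, 7) = (-1.2, -1).

Step 2 — sample covariance matrix, S[i,j] = (1/(n-1)) · Σ_k (x_{k,i} - mean_i) · (x_{k,j} - mean_j), divisor n-1 = 4:
  S[X_1,X_1] = ((-0.8)·(-0.8) + (-2.8)·(-2.8) + (0.2)·(0.2) + (0.2)·(0.2) + (3.2)·(3.2)) / 4 = 18.8/4 = 4.7
  S[X_1,X_2] = ((-0.8)·(0) + (-2.8)·(-2) + (0.2)·(3) + (0.2)·(-2) + (3.2)·(1)) / 4 = 9/4 = 2.25
  S[X_2,X_2] = ((0)·(0) + (-2)·(-2) + (3)·(3) + (-2)·(-2) + (1)·(1)) / 4 = 18/4 = 4.5
  S = [[4.7, 2.25],
 [2.25, 4.5]].

Step 3 — invert S. det(S) = 4.7·4.5 - (2.25)² = 16.0875.
  S^{-1} = (1/det) · [[d, -b], [-b, a]] = [[0.2797, -0.1399],
 [-0.1399, 0.2922]].

Step 4 — quadratic form (x̄ - mu_0)^T · S^{-1} · (x̄ - mu_0):
  S^{-1} · (x̄ - mu_0) = (-0.1958, -0.1243),
  (x̄ - mu_0)^T · [...] = (-1.2)·(-0.1958) + (-1)·(-0.1243) = 0.3593.

Step 5 — scale by n: T² = 5 · 0.3593 = 1.7964.

T² ≈ 1.7964


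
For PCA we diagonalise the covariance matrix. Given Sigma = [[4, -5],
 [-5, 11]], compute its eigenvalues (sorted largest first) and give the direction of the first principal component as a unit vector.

Step 1 — characteristic polynomial of 2×2 Sigma:
  det(Sigma - λI) = λ² - trace · λ + det = 0.
  trace = 4 + 11 = 15, det = 4·11 - (-5)² = 19.
Step 2 — discriminant:
  Δ = trace² - 4·det = 225 - 76 = 149.
Step 3 — eigenvalues:
  λ = (trace ± √Δ)/2 = (15 ± 12.2066)/2,
  λ_1 = 13.6033,  λ_2 = 1.3967.

Step 4 — unit eigenvector for λ_1: solve (Sigma - λ_1 I)v = 0. First row:
  (4 - 13.6033)·v_x + (-5)·v_y = 0, i.e. (-9.6033)·v_x + (-5)·v_y = 0,
  so v ∝ (b, λ_1 - a) = (-5, 9.6033); multiply by -1 so the first entry is positive: u = (5, -9.6033).
  ||u|| = √((5)² + (-9.6033)²) = √(117.2229) ≈ 10.827,
  v_1 = u/||u|| ≈ (0.4618, -0.887) (||v_1|| = 1).

λ_1 = 13.6033,  λ_2 = 1.3967;  v_1 ≈ (0.4618, -0.887)


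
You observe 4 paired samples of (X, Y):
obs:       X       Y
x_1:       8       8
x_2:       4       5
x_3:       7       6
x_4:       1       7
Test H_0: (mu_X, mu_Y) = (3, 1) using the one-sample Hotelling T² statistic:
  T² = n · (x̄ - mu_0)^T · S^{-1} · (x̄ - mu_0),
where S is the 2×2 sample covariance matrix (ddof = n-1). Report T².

Step 1 — sample mean vector:
  mean(X) = (8 + 4 + 7 + 1) / 4 = 20/4 = 5
  mean(Y) = (8 + 5 + 6 + 7) / 4 = 26/4 = 6.5
  x̄ = (5, 6.5),  deviation x̄ - mu_0 = (5, 6.5) - (3, 1) = (2, 5.5).

Step 2 — sample covariance matrix, S[i,j] = (1/(n-1)) · Σ_k (x_{k,i} - mean_i) · (x_{k,j} - mean_j), divisor n-1 = 3:
  S[X,X] = ((3)·(3) + (-1)·(-1) + (2)·(2) + (-4)·(-4)) / 3 = 30/3 = 10
  S[X,Y] = ((3)·(1.5) + (-1)·(-1.5) + (2)·(-0.5) + (-4)·(0.5)) / 3 = 3/3 = 1
  S[Y,Y] = ((1.5)·(1.5) + (-1.5)·(-1.5) + (-0.5)·(-0.5) + (0.5)·(0.5)) / 3 = 5/3 = 1.6667
  S = [[10, 1],
 [1, 1.6667]].

Step 3 — invert S. det(S) = 10·1.6667 - (1)² = 15.6667.
  S^{-1} = (1/det) · [[d, -b], [-b, a]] = [[0.1064, -0.0638],
 [-0.0638, 0.6383]].

Step 4 — quadratic form (x̄ - mu_0)^T · S^{-1} · (x̄ - mu_0):
  S^{-1} · (x̄ - mu_0) = (-0.1383, 3.383),
  (x̄ - mu_0)^T · [...] = (2)·(-0.1383) + (5.5)·(3.383) = 18.3298.

Step 5 — scale by n: T² = 4 · 18.3298 = 73.3191.

T² ≈ 73.3191


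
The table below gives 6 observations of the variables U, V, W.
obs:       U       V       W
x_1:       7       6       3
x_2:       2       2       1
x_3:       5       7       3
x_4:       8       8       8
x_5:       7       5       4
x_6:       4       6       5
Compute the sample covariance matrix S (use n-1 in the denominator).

Step 1 — column means:
  mean(U) = (7 + 2 + 5 + 8 + 7 + 4) / 6 = 33/6 = 5.5
  mean(V) = (6 + 2 + 7 + 8 + 5 + 6) / 6 = 34/6 = 5.6667
  mean(W) = (3 + 1 + 3 + 8 + 4 + 5) / 6 = 24/6 = 4

Step 2 — sample covariance S[i,j] = (1/(n-1)) · Σ_k (x_{k,i} - mean_i) · (x_{k,j} - mean_j), with n-1 = 5.
  S[U,U] = ((1.5)·(1.5) + (-3.5)·(-3.5) + (-0.5)·(-0.5) + (2.5)·(2.5) + (1.5)·(1.5) + (-1.5)·(-1.5)) / 5 = 25.5/5 = 5.1
  S[U,V] = ((1.5)·(0.3333) + (-3.5)·(-3.6667) + (-0.5)·(1.3333) + (2.5)·(2.3333) + (1.5)·(-0.6667) + (-1.5)·(0.3333)) / 5 = 17/5 = 3.4
  S[U,W] = ((1.5)·(-1) + (-3.5)·(-3) + (-0.5)·(-1) + (2.5)·(4) + (1.5)·(0) + (-1.5)·(1)) / 5 = 18/5 = 3.6
  S[V,V] = ((0.3333)·(0.3333) + (-3.6667)·(-3.6667) + (1.3333)·(1.3333) + (2.3333)·(2.3333) + (-0.6667)·(-0.6667) + (0.3333)·(0.3333)) / 5 = 21.3333/5 = 4.2667
  S[V,W] = ((0.3333)·(-1) + (-3.6667)·(-3) + (1.3333)·(-1) + (2.3333)·(4) + (-0.6667)·(0) + (0.3333)·(1)) / 5 = 19/5 = 3.8
  S[W,W] = ((-1)·(-1) + (-3)·(-3) + (-1)·(-1) + (4)·(4) + (0)·(0) + (1)·(1)) / 5 = 28/5 = 5.6

S is symmetric (S[j,i] = S[i,j]). Assembling:

S = [[5.1, 3.4, 3.6],
 [3.4, 4.2667, 3.8],
 [3.6, 3.8, 5.6]]


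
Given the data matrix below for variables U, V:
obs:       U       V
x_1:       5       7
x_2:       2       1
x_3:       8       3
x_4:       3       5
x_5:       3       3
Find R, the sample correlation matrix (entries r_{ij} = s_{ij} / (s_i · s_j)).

Step 1 — column means:
  mean(U) = (5 + 2 + 8 + 3 + 3) / 5 = 21/5 = 4.2
  mean(V) = (7 + 1 + 3 + 5 + 3) / 5 = 19/5 = 3.8

Step 2 — sample variances and covariances s[i,j] = (1/(n-1)) · Σ_k (x_{k,i} - mean_i) · (x_{k,j} - mean_j), with n-1 = 4:
  s[U,U] = ((0.8)·(0.8) + (-2.2)·(-2.2) + (3.8)·(3.8) + (-1.2)·(-1.2) + (-1.2)·(-1.2)) / 4 = 22.8/4 = 5.7
  s[U,V] = ((0.8)·(3.2) + (-2.2)·(-2.8) + (3.8)·(-0.8) + (-1.2)·(1.2) + (-1.2)·(-0.8)) / 4 = 5.2/4 = 1.3
  s[V,V] = ((3.2)·(3.2) + (-2.8)·(-2.8) + (-0.8)·(-0.8) + (1.2)·(1.2) + (-0.8)·(-0.8)) / 4 = 20.8/4 = 5.2
  Sample standard deviations s_i = √(s[i,i]):
  s(U) = √(5.7) = 2.3875
  s(V) = √(5.2) = 2.2804

Step 3 — r_{ij} = s_{ij} / (s_i · s_j):
  r[U,U] = 1 (diagonal).
  r[U,V] = 1.3 / (2.3875 · 2.2804) = 1.3 / 5.4443 = 0.2388
  r[V,V] = 1 (diagonal).

R is symmetric with unit diagonal. Assembling:

R = [[1, 0.2388],
 [0.2388, 1]]


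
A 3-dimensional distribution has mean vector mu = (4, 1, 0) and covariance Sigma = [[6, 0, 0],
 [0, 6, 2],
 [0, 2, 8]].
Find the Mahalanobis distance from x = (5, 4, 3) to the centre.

Step 1 — centre the observation: (x - mu) = (1, 3, 3).

Step 2 — invert Sigma (cofactor / det for 3×3, or solve directly):
  Sigma^{-1} = [[0.1667, 0, 0],
 [0, 0.1818, -0.0455],
 [0, -0.0455, 0.1364]].

Step 3 — form the quadratic (x - mu)^T · Sigma^{-1} · (x - mu):
  Sigma^{-1} · (x - mu) = (0.1667, 0.4091, 0.2727).
  (x - mu)^T · [Sigma^{-1} · (x - mu)] = (1)·(0.1667) + (3)·(0.4091) + (3)·(0.2727) = 2.2121.

Step 4 — take square root: d = √(2.2121) ≈ 1.4873.

d(x, mu) = √(2.2121) ≈ 1.4873


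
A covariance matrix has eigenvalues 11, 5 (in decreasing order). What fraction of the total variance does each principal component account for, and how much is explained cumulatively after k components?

Step 1 — total variance = trace(Sigma) = Σ λ_i = 11 + 5 = 16.

Step 2 — fraction explained by component i = λ_i / Σ λ:
  PC1: 11/16 = 0.6875
  PC2: 5/16 = 0.3125

Step 3 — cumulative fraction after k components = (λ_1 + ... + λ_k) / Σ λ:
  k = 1: 11/16 = 0.6875
  k = 2: (11 + 5)/16 = 16/16 = 1

Summary (fraction, with percent):

explained: PC1 0.6875 (68.75%), PC2 0.3125 (31.25%);  cumulative: 0.6875, 1


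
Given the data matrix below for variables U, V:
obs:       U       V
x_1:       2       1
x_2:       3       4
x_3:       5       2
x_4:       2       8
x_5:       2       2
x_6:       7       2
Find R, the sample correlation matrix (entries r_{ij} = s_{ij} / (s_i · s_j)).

Step 1 — column means:
  mean(U) = (2 + 3 + 5 + 2 + 2 + 7) / 6 = 21/6 = 3.5
  mean(V) = (1 + 4 + 2 + 8 + 2 + 2) / 6 = 19/6 = 3.1667

Step 2 — sample variances and covariances s[i,j] = (1/(n-1)) · Σ_k (x_{k,i} - mean_i) · (x_{k,j} - mean_j), with n-1 = 5:
  s[U,U] = ((-1.5)·(-1.5) + (-0.5)·(-0.5) + (1.5)·(1.5) + (-1.5)·(-1.5) + (-1.5)·(-1.5) + (3.5)·(3.5)) / 5 = 21.5/5 = 4.3
  s[U,V] = ((-1.5)·(-2.1667) + (-0.5)·(0.8333) + (1.5)·(-1.1667) + (-1.5)·(4.8333) + (-1.5)·(-1.1667) + (3.5)·(-1.1667)) / 5 = -8.5/5 = -1.7
  s[V,V] = ((-2.1667)·(-2.1667) + (0.8333)·(0.8333) + (-1.1667)·(-1.1667) + (4.8333)·(4.8333) + (-1.1667)·(-1.1667) + (-1.1667)·(-1.1667)) / 5 = 32.8333/5 = 6.5667
  Sample standard deviations s_i = √(s[i,i]):
  s(U) = √(4.3) = 2.0736
  s(V) = √(6.5667) = 2.5626

Step 3 — r_{ij} = s_{ij} / (s_i · s_j):
  r[U,U] = 1 (diagonal).
  r[U,V] = -1.7 / (2.0736 · 2.5626) = -1.7 / 5.3138 = -0.3199
  r[V,V] = 1 (diagonal).

R is symmetric with unit diagonal. Assembling:

R = [[1, -0.3199],
 [-0.3199, 1]]


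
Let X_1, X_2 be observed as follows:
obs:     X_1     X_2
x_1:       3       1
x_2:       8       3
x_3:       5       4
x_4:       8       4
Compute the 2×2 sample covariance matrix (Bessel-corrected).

Step 1 — column means:
  mean(X_1) = (3 + 8 + 5 + 8) / 4 = 24/4 = 6
  mean(X_2) = (1 + 3 + 4 + 4) / 4 = 12/4 = 3

Step 2 — sample covariance S[i,j] = (1/(n-1)) · Σ_k (x_{k,i} - mean_i) · (x_{k,j} - mean_j), with n-1 = 3.
  S[X_1,X_1] = ((-3)·(-3) + (2)·(2) + (-1)·(-1) + (2)·(2)) / 3 = 18/3 = 6
  S[X_1,X_2] = ((-3)·(-2) + (2)·(0) + (-1)·(1) + (2)·(1)) / 3 = 7/3 = 2.3333
  S[X_2,X_2] = ((-2)·(-2) + (0)·(0) + (1)·(1) + (1)·(1)) / 3 = 6/3 = 2

S is symmetric (S[j,i] = S[i,j]). Assembling:

S = [[6, 2.3333],
 [2.3333, 2]]


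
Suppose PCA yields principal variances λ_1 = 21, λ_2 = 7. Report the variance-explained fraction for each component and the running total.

Step 1 — total variance = trace(Sigma) = Σ λ_i = 21 + 7 = 28.

Step 2 — fraction explained by component i = λ_i / Σ λ:
  PC1: 21/28 = 0.75
  PC2: 7/28 = 0.25

Step 3 — cumulative fraction after k components = (λ_1 + ... + λ_k) / Σ λ:
  k = 1: 21/28 = 0.75
  k = 2: (21 + 7)/28 = 28/28 = 1

Summary (fraction, with percent):

explained: PC1 0.75 (75%), PC2 0.25 (25%);  cumulative: 0.75, 1


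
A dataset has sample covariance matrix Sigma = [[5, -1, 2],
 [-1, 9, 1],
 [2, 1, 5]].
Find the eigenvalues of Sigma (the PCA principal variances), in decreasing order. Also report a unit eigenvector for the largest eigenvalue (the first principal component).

Step 1 — characteristic polynomial p(λ) = det(λI - Sigma) = λ³ - tr·λ² + c_1·λ - det, where tr = trace, c_1 = sum of the principal 2×2 minors, det = det(Sigma):
  tr = 5 + 9 + 5 = 19,
  c_1 = (5·9 - (-1)²) + (5·5 - (2)²) + (9·5 - (1)²) = 44 + 21 + 44 = 109,
  det = 5·(9·5 - (1)²) - (-1)·((-1)·5 - (1)·(2)) + (2)·((-1)·(1) - 9·(2)) = 5·(44) - (-1)·(-7) + (2)·(-19) = 175.
  So p(λ) = λ³ - 19λ² + 109λ - 175.
Step 2 — look for an integer root (rational root theorem: any rational root is an integer divisor of 175). Testing λ = 7:
  p(7) = 343 - 931 + 763 - 175 = 0  ✓
  Dividing out (λ - 7): p(λ) = (λ - 7)(λ² - 12λ + 25).
Step 3 — remaining eigenvalues from the quadratic λ² - 12λ + 25 = 0:
  Δ = 12² - 4·25 = 144 - 100 = 44,  λ = (12 ± √44)/2 = (12 ± 6.6332)/2 ≈ 9.3166 or 2.6834.
  Sorted: λ_1 = 9.3166,  λ_2 = 7,  λ_3 = 2.6834  (check: sum = 19 = tr ✓).

Step 4 — unit eigenvector for λ_1 ≈ 9.3166: v spans the null space of (Sigma - λ_1 I), whose rows are
  r_1 = (-4.3166, -1, 2),  r_2 = (-1, -0.3166, 1),  r_3 = (2, 1, -4.3166).
  v is orthogonal to every row, so take v ∝ r_1 × r_2 = ((-1)·(1) - (2)·(-0.3166), (2)·(-1) - (-4.3166)·(1), (-4.3166)·(-0.3166) - (-1)·(-1)) ≈ (-0.3668, 2.3166, 0.3668).
  Rescale (multiply by -1 so the first nonzero entry is positive): u = (0.3668, -2.3166, -0.3668).
  ||u|| = √((0.3668)² + (-2.3166)² + (-0.3668)²) = √(5.6358) ≈ 2.374,  v_1 = u/||u|| ≈ (0.1545, -0.9758, -0.1545) (||v_1|| = 1).

λ_1 = 9.3166,  λ_2 = 7,  λ_3 = 2.6834;  v_1 ≈ (0.1545, -0.9758, -0.1545)


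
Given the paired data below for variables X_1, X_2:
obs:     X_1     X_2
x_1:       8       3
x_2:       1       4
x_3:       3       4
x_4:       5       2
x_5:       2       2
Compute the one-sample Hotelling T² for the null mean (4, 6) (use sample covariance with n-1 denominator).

Step 1 — sample mean vector:
  mean(X_1) = (8 + 1 + 3 + 5 + 2) / 5 = 19/5 = 3.8
  mean(X_2) = (3 + 4 + 4 + 2 + 2) / 5 = 15/5 = 3
  x̄ = (3.8, 3),  deviation x̄ - mu_0 = (3.8, 3) - (4, 6) = (-0.2, -3).

Step 2 — sample covariance matrix, S[i,j] = (1/(n-1)) · Σ_k (x_{k,i} - mean_i) · (x_{k,j} - mean_j), divisor n-1 = 4:
  S[X_1,X_1] = ((4.2)·(4.2) + (-2.8)·(-2.8) + (-0.8)·(-0.8) + (1.2)·(1.2) + (-1.8)·(-1.8)) / 4 = 30.8/4 = 7.7
  S[X_1,X_2] = ((4.2)·(0) + (-2.8)·(1) + (-0.8)·(1) + (1.2)·(-1) + (-1.8)·(-1)) / 4 = -3/4 = -0.75
  S[X_2,X_2] = ((0)·(0) + (1)·(1) + (1)·(1) + (-1)·(-1) + (-1)·(-1)) / 4 = 4/4 = 1
  S = [[7.7, -0.75],
 [-0.75, 1]].

Step 3 — invert S. det(S) = 7.7·1 - (-0.75)² = 7.1375.
  S^{-1} = (1/det) · [[d, -b], [-b, a]] = [[0.1401, 0.1051],
 [0.1051, 1.0788]].

Step 4 — quadratic form (x̄ - mu_0)^T · S^{-1} · (x̄ - mu_0):
  S^{-1} · (x̄ - mu_0) = (-0.3433, -3.2574),
  (x̄ - mu_0)^T · [...] = (-0.2)·(-0.3433) + (-3)·(-3.2574) = 9.841.

Step 5 — scale by n: T² = 5 · 9.841 = 49.2049.

T² ≈ 49.2049


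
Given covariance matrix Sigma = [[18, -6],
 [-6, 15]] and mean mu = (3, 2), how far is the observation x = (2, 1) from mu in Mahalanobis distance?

Step 1 — centre the observation: (x - mu) = (-1, -1).

Step 2 — invert Sigma. det(Sigma) = 18·15 - (-6)² = 234.
  Sigma^{-1} = (1/det) · [[d, -b], [-b, a]] = [[0.0641, 0.0256],
 [0.0256, 0.0769]].

Step 3 — form the quadratic (x - mu)^T · Sigma^{-1} · (x - mu):
  Sigma^{-1} · (x - mu) = (-0.0897, -0.1026).
  (x - mu)^T · [Sigma^{-1} · (x - mu)] = (-1)·(-0.0897) + (-1)·(-0.1026) = 0.1923.

Step 4 — take square root: d = √(0.1923) ≈ 0.4385.

d(x, mu) = √(0.1923) ≈ 0.4385


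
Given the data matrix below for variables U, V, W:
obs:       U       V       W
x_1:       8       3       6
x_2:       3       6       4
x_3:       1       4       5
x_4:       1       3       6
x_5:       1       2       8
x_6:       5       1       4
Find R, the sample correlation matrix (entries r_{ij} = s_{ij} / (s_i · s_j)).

Step 1 — column means:
  mean(U) = (8 + 3 + 1 + 1 + 1 + 5) / 6 = 19/6 = 3.1667
  mean(V) = (3 + 6 + 4 + 3 + 2 + 1) / 6 = 19/6 = 3.1667
  mean(W) = (6 + 4 + 5 + 6 + 8 + 4) / 6 = 33/6 = 5.5

Step 2 — sample variances and covariances s[i,j] = (1/(n-1)) · Σ_k (x_{k,i} - mean_i) · (x_{k,j} - mean_j), with n-1 = 5:
  s[U,U] = ((4.8333)·(4.8333) + (-0.1667)·(-0.1667) + (-2.1667)·(-2.1667) + (-2.1667)·(-2.1667) + (-2.1667)·(-2.1667) + (1.8333)·(1.8333)) / 5 = 40.8333/5 = 8.1667
  s[U,V] = ((4.8333)·(-0.1667) + (-0.1667)·(2.8333) + (-2.1667)·(0.8333) + (-2.1667)·(-0.1667) + (-2.1667)·(-1.1667) + (1.8333)·(-2.1667)) / 5 = -4.1667/5 = -0.8333
  s[U,W] = ((4.8333)·(0.5) + (-0.1667)·(-1.5) + (-2.1667)·(-0.5) + (-2.1667)·(0.5) + (-2.1667)·(2.5) + (1.8333)·(-1.5)) / 5 = -5.5/5 = -1.1
  s[V,V] = ((-0.1667)·(-0.1667) + (2.8333)·(2.8333) + (0.8333)·(0.8333) + (-0.1667)·(-0.1667) + (-1.1667)·(-1.1667) + (-2.1667)·(-2.1667)) / 5 = 14.8333/5 = 2.9667
  s[V,W] = ((-0.1667)·(0.5) + (2.8333)·(-1.5) + (0.8333)·(-0.5) + (-0.1667)·(0.5) + (-1.1667)·(2.5) + (-2.1667)·(-1.5)) / 5 = -4.5/5 = -0.9
  s[W,W] = ((0.5)·(0.5) + (-1.5)·(-1.5) + (-0.5)·(-0.5) + (0.5)·(0.5) + (2.5)·(2.5) + (-1.5)·(-1.5)) / 5 = 11.5/5 = 2.3
  Sample standard deviations s_i = √(s[i,i]):
  s(U) = √(8.1667) = 2.8577
  s(V) = √(2.9667) = 1.7224
  s(W) = √(2.3) = 1.5166

Step 3 — r_{ij} = s_{ij} / (s_i · s_j):
  r[U,U] = 1 (diagonal).
  r[U,V] = -0.8333 / (2.8577 · 1.7224) = -0.8333 / 4.9222 = -0.1693
  r[U,W] = -1.1 / (2.8577 · 1.5166) = -1.1 / 4.334 = -0.2538
  r[V,V] = 1 (diagonal).
  r[V,W] = -0.9 / (1.7224 · 1.5166) = -0.9 / 2.6122 = -0.3445
  r[W,W] = 1 (diagonal).

R is symmetric with unit diagonal. Assembling:

R = [[1, -0.1693, -0.2538],
 [-0.1693, 1, -0.3445],
 [-0.2538, -0.3445, 1]]


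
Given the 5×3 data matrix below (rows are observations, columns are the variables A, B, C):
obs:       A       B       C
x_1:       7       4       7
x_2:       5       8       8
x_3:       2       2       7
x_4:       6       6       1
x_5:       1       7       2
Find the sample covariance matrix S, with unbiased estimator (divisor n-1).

Step 1 — column means:
  mean(A) = (7 + 5 + 2 + 6 + 1) / 5 = 21/5 = 4.2
  mean(B) = (4 + 8 + 2 + 6 + 7) / 5 = 27/5 = 5.4
  mean(C) = (7 + 8 + 7 + 1 + 2) / 5 = 25/5 = 5

Step 2 — sample covariance S[i,j] = (1/(n-1)) · Σ_k (x_{k,i} - mean_i) · (x_{k,j} - mean_j), with n-1 = 4.
  S[A,A] = ((2.8)·(2.8) + (0.8)·(0.8) + (-2.2)·(-2.2) + (1.8)·(1.8) + (-3.2)·(-3.2)) / 4 = 26.8/4 = 6.7
  S[A,B] = ((2.8)·(-1.4) + (0.8)·(2.6) + (-2.2)·(-3.4) + (1.8)·(0.6) + (-3.2)·(1.6)) / 4 = 1.6/4 = 0.4
  S[A,C] = ((2.8)·(2) + (0.8)·(3) + (-2.2)·(2) + (1.8)·(-4) + (-3.2)·(-3)) / 4 = 6/4 = 1.5
  S[B,B] = ((-1.4)·(-1.4) + (2.6)·(2.6) + (-3.4)·(-3.4) + (0.6)·(0.6) + (1.6)·(1.6)) / 4 = 23.2/4 = 5.8
  S[B,C] = ((-1.4)·(2) + (2.6)·(3) + (-3.4)·(2) + (0.6)·(-4) + (1.6)·(-3)) / 4 = -9/4 = -2.25
  S[C,C] = ((2)·(2) + (3)·(3) + (2)·(2) + (-4)·(-4) + (-3)·(-3)) / 4 = 42/4 = 10.5

S is symmetric (S[j,i] = S[i,j]). Assembling:

S = [[6.7, 0.4, 1.5],
 [0.4, 5.8, -2.25],
 [1.5, -2.25, 10.5]]


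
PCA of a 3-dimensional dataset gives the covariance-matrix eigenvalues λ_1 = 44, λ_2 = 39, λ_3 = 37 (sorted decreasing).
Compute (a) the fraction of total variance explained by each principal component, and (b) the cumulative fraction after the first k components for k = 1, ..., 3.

Step 1 — total variance = trace(Sigma) = Σ λ_i = 44 + 39 + 37 = 120.

Step 2 — fraction explained by component i = λ_i / Σ λ:
  PC1: 44/120 = 0.3667
  PC2: 39/120 = 0.325
  PC3: 37/120 = 0.3083

Step 3 — cumulative fraction after k components = (λ_1 + ... + λ_k) / Σ λ:
  k = 1: 44/120 = 0.3667
  k = 2: (44 + 39)/120 = 83/120 = 0.6917
  k = 3: (44 + 39 + 37)/120 = 120/120 = 1

Summary (fraction, with percent):

explained: PC1 0.3667 (36.67%), PC2 0.325 (32.5%), PC3 0.3083 (30.83%);  cumulative: 0.3667, 0.6917, 1


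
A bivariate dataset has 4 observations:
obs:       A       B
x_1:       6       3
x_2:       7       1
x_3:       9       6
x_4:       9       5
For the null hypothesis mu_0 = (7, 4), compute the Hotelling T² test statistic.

Step 1 — sample mean vector:
  mean(A) = (6 + 7 + 9 + 9) / 4 = 31/4 = 7.75
  mean(B) = (3 + 1 + 6 + 5) / 4 = 15/4 = 3.75
  x̄ = (7.75, 3.75),  deviation x̄ - mu_0 = (7.75, 3.75) - (7, 4) = (0.75, -0.25).

Step 2 — sample covariance matrix, S[i,j] = (1/(n-1)) · Σ_k (x_{k,i} - mean_i) · (x_{k,j} - mean_j), divisor n-1 = 3:
  S[A,A] = ((-1.75)·(-1.75) + (-0.75)·(-0.75) + (1.25)·(1.25) + (1.25)·(1.25)) / 3 = 6.75/3 = 2.25
  S[A,B] = ((-1.75)·(-0.75) + (-0.75)·(-2.75) + (1.25)·(2.25) + (1.25)·(1.25)) / 3 = 7.75/3 = 2.5833
  S[B,B] = ((-0.75)·(-0.75) + (-2.75)·(-2.75) + (2.25)·(2.25) + (1.25)·(1.25)) / 3 = 14.75/3 = 4.9167
  S = [[2.25, 2.5833],
 [2.5833, 4.9167]].

Step 3 — invert S. det(S) = 2.25·4.9167 - (2.5833)² = 4.3889.
  S^{-1} = (1/det) · [[d, -b], [-b, a]] = [[1.1203, -0.5886],
 [-0.5886, 0.5127]].

Step 4 — quadratic form (x̄ - mu_0)^T · S^{-1} · (x̄ - mu_0):
  S^{-1} · (x̄ - mu_0) = (0.9873, -0.5696),
  (x̄ - mu_0)^T · [...] = (0.75)·(0.9873) + (-0.25)·(-0.5696) = 0.8829.

Step 5 — scale by n: T² = 4 · 0.8829 = 3.5316.

T² ≈ 3.5316


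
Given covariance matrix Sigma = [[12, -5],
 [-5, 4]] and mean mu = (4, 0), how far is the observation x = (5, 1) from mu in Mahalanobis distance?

Step 1 — centre the observation: (x - mu) = (1, 1).

Step 2 — invert Sigma. det(Sigma) = 12·4 - (-5)² = 23.
  Sigma^{-1} = (1/det) · [[d, -b], [-b, a]] = [[0.1739, 0.2174],
 [0.2174, 0.5217]].

Step 3 — form the quadratic (x - mu)^T · Sigma^{-1} · (x - mu):
  Sigma^{-1} · (x - mu) = (0.3913, 0.7391).
  (x - mu)^T · [Sigma^{-1} · (x - mu)] = (1)·(0.3913) + (1)·(0.7391) = 1.1304.

Step 4 — take square root: d = √(1.1304) ≈ 1.0632.

d(x, mu) = √(1.1304) ≈ 1.0632


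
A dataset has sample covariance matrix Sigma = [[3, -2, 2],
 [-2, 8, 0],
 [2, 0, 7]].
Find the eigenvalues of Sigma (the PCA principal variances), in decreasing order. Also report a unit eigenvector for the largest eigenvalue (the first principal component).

Step 1 — characteristic polynomial p(λ) = det(λI - Sigma) = λ³ - tr·λ² + c_1·λ - det, where tr = trace, c_1 = sum of the principal 2×2 minors, det = det(Sigma):
  tr = 3 + 8 + 7 = 18,
  c_1 = (3·8 - (-2)²) + (3·7 - (2)²) + (8·7 - (0)²) = 20 + 17 + 56 = 93,
  det = 3·(8·7 - (0)²) - (-2)·((-2)·7 - (0)·(2)) + (2)·((-2)·(0) - 8·(2)) = 3·(56) - (-2)·(-14) + (2)·(-16) = 108.
  So p(λ) = λ³ - 18λ² + 93λ - 108.
Step 2 — look for an integer root (rational root theorem: any rational root is an integer divisor of 108). Testing λ = 9:
  p(9) = 729 - 1458 + 837 - 108 = 0  ✓
  Dividing out (λ - 9): p(λ) = (λ - 9)(λ² - 9λ + 12).
Step 3 — remaining eigenvalues from the quadratic λ² - 9λ + 12 = 0:
  Δ = 9² - 4·12 = 81 - 48 = 33,  λ = (9 ± √33)/2 = (9 ± 5.7446)/2 ≈ 7.3723 or 1.6277.
  Sorted: λ_1 = 9,  λ_2 = 7.3723,  λ_3 = 1.6277  (check: sum = 18 = tr ✓).

Step 4 — unit eigenvector for λ_1 = 9: v spans the null space of (Sigma - λ_1 I), whose rows are
  r_1 = (-6, -2, 2),  r_2 = (-2, -1, 0),  r_3 = (2, 0, -2).
  v is orthogonal to every row, so take v ∝ r_1 × r_2 = ((-2)·(0) - (2)·(-1), (2)·(-2) - (-6)·(0), (-6)·(-1) - (-2)·(-2)) = (2, -4, 2).
  Rescale (divide by 2): u = (1, -2, 1).
  ||u|| = √((1)² + (-2)² + (1)²) = √(6) ≈ 2.4495,  v_1 = u/||u|| ≈ (0.4082, -0.8165, 0.4082) (||v_1|| = 1).

λ_1 = 9,  λ_2 = 7.3723,  λ_3 = 1.6277;  v_1 ≈ (0.4082, -0.8165, 0.4082)


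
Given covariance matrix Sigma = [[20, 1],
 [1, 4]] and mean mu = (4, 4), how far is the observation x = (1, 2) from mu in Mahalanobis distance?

Step 1 — centre the observation: (x - mu) = (-3, -2).

Step 2 — invert Sigma. det(Sigma) = 20·4 - (1)² = 79.
  Sigma^{-1} = (1/det) · [[d, -b], [-b, a]] = [[0.0506, -0.0127],
 [-0.0127, 0.2532]].

Step 3 — form the quadratic (x - mu)^T · Sigma^{-1} · (x - mu):
  Sigma^{-1} · (x - mu) = (-0.1266, -0.4684).
  (x - mu)^T · [Sigma^{-1} · (x - mu)] = (-3)·(-0.1266) + (-2)·(-0.4684) = 1.3165.

Step 4 — take square root: d = √(1.3165) ≈ 1.1474.

d(x, mu) = √(1.3165) ≈ 1.1474


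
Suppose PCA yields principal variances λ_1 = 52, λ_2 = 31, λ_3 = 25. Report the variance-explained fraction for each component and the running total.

Step 1 — total variance = trace(Sigma) = Σ λ_i = 52 + 31 + 25 = 108.

Step 2 — fraction explained by component i = λ_i / Σ λ:
  PC1: 52/108 = 0.4815
  PC2: 31/108 = 0.287
  PC3: 25/108 = 0.2315

Step 3 — cumulative fraction after k components = (λ_1 + ... + λ_k) / Σ λ:
  k = 1: 52/108 = 0.4815
  k = 2: (52 + 31)/108 = 83/108 = 0.7685
  k = 3: (52 + 31 + 25)/108 = 108/108 = 1

Summary (fraction, with percent):

explained: PC1 0.4815 (48.15%), PC2 0.287 (28.7%), PC3 0.2315 (23.15%);  cumulative: 0.4815, 0.7685, 1


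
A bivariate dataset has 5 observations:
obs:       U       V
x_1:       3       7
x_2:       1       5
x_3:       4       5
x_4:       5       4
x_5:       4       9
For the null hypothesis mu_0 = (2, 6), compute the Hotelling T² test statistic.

Step 1 — sample mean vector:
  mean(U) = (3 + 1 + 4 + 5 + 4) / 5 = 17/5 = 3.4
  mean(V) = (7 + 5 + 5 + 4 + 9) / 5 = 30/5 = 6
  x̄ = (3.4, 6),  deviation x̄ - mu_0 = (3.4, 6) - (2, 6) = (1.4, 0).

Step 2 — sample covariance matrix, S[i,j] = (1/(n-1)) · Σ_k (x_{k,i} - mean_i) · (x_{k,j} - mean_j), divisor n-1 = 4:
  S[U,U] = ((-0.4)·(-0.4) + (-2.4)·(-2.4) + (0.6)·(0.6) + (1.6)·(1.6) + (0.6)·(0.6)) / 4 = 9.2/4 = 2.3
  S[U,V] = ((-0.4)·(1) + (-2.4)·(-1) + (0.6)·(-1) + (1.6)·(-2) + (0.6)·(3)) / 4 = 0/4 = 0
  S[V,V] = ((1)·(1) + (-1)·(-1) + (-1)·(-1) + (-2)·(-2) + (3)·(3)) / 4 = 16/4 = 4
  S = [[2.3, 0],
 [0, 4]].

Step 3 — invert S. det(S) = 2.3·4 - (0)² = 9.2.
  S^{-1} = (1/det) · [[d, -b], [-b, a]] = [[0.4348, 0],
 [0, 0.25]].

Step 4 — quadratic form (x̄ - mu_0)^T · S^{-1} · (x̄ - mu_0):
  S^{-1} · (x̄ - mu_0) = (0.6087, 0),
  (x̄ - mu_0)^T · [...] = (1.4)·(0.6087) + (0)·(0) = 0.8522.

Step 5 — scale by n: T² = 5 · 0.8522 = 4.2609.

T² ≈ 4.2609


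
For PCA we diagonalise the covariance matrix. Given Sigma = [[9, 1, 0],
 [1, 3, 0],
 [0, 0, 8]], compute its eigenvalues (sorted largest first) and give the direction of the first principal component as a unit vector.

Step 1 — characteristic polynomial p(λ) = det(λI - Sigma) = λ³ - tr·λ² + c_1·λ - det, where tr = trace, c_1 = sum of the principal 2×2 minors, det = det(Sigma):
  tr = 9 + 3 + 8 = 20,
  c_1 = (9·3 - (1)²) + (9·8 - (0)²) + (3·8 - (0)²) = 26 + 72 + 24 = 122,
  det = 9·(3·8 - (0)²) - (1)·((1)·8 - (0)·(0)) + (0)·((1)·(0) - 3·(0)) = 9·(24) - (1)·(8) + (0)·(0) = 208.
  So p(λ) = λ³ - 20λ² + 122λ - 208.
Step 2 — look for an integer root (rational root theorem: any rational root is an integer divisor of 208). Testing λ = 8:
  p(8) = 512 - 1280 + 976 - 208 = 0  ✓
  Dividing out (λ - 8): p(λ) = (λ - 8)(λ² - 12λ + 26).
Step 3 — remaining eigenvalues from the quadratic λ² - 12λ + 26 = 0:
  Δ = 12² - 4·26 = 144 - 104 = 40,  λ = (12 ± √40)/2 = (12 ± 6.3246)/2 ≈ 9.1623 or 2.8377.
  Sorted: λ_1 = 9.1623,  λ_2 = 8,  λ_3 = 2.8377  (check: sum = 20 = tr ✓).

Step 4 — unit eigenvector for λ_1 ≈ 9.1623: v spans the null space of (Sigma - λ_1 I), whose rows are
  r_1 = (-0.1623, 1, 0),  r_2 = (1, -6.1623, 0),  r_3 = (0, 0, -1.1623).
  v is orthogonal to every row, so take v ∝ r_1 × r_3 = ((1)·(-1.1623) - (0)·(0), (0)·(0) - (-0.1623)·(-1.1623), (-0.1623)·(0) - (1)·(0)) ≈ (-1.1623, -0.1886, 0).
  Rescale (multiply by -1 so the first nonzero entry is positive): u = (1.1623, 0.1886, 0).
  ||u|| = √((1.1623)² + (0.1886)² + (0)²) = √(1.3865) ≈ 1.1775,  v_1 = u/||u|| ≈ (0.9871, 0.1602, 0) (||v_1|| = 1).

λ_1 = 9.1623,  λ_2 = 8,  λ_3 = 2.8377;  v_1 ≈ (0.9871, 0.1602, 0)


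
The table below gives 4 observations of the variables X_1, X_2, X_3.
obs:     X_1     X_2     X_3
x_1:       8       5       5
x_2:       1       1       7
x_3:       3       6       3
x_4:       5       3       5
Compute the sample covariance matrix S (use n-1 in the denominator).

Step 1 — column means:
  mean(X_1) = (8 + 1 + 3 + 5) / 4 = 17/4 = 4.25
  mean(X_2) = (5 + 1 + 6 + 3) / 4 = 15/4 = 3.75
  mean(X_3) = (5 + 7 + 3 + 5) / 4 = 20/4 = 5

Step 2 — sample covariance S[i,j] = (1/(n-1)) · Σ_k (x_{k,i} - mean_i) · (x_{k,j} - mean_j), with n-1 = 3.
  S[X_1,X_1] = ((3.75)·(3.75) + (-3.25)·(-3.25) + (-1.25)·(-1.25) + (0.75)·(0.75)) / 3 = 26.75/3 = 8.9167
  S[X_1,X_2] = ((3.75)·(1.25) + (-3.25)·(-2.75) + (-1.25)·(2.25) + (0.75)·(-0.75)) / 3 = 10.25/3 = 3.4167
  S[X_1,X_3] = ((3.75)·(0) + (-3.25)·(2) + (-1.25)·(-2) + (0.75)·(0)) / 3 = -4/3 = -1.3333
  S[X_2,X_2] = ((1.25)·(1.25) + (-2.75)·(-2.75) + (2.25)·(2.25) + (-0.75)·(-0.75)) / 3 = 14.75/3 = 4.9167
  S[X_2,X_3] = ((1.25)·(0) + (-2.75)·(2) + (2.25)·(-2) + (-0.75)·(0)) / 3 = -10/3 = -3.3333
  S[X_3,X_3] = ((0)·(0) + (2)·(2) + (-2)·(-2) + (0)·(0)) / 3 = 8/3 = 2.6667

S is symmetric (S[j,i] = S[i,j]). Assembling:

S = [[8.9167, 3.4167, -1.3333],
 [3.4167, 4.9167, -3.3333],
 [-1.3333, -3.3333, 2.6667]]


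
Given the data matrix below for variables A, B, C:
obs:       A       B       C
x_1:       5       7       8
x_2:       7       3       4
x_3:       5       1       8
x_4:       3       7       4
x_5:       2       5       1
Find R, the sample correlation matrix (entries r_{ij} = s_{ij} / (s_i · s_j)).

Step 1 — column means:
  mean(A) = (5 + 7 + 5 + 3 + 2) / 5 = 22/5 = 4.4
  mean(B) = (7 + 3 + 1 + 7 + 5) / 5 = 23/5 = 4.6
  mean(C) = (8 + 4 + 8 + 4 + 1) / 5 = 25/5 = 5

Step 2 — sample variances and covariances s[i,j] = (1/(n-1)) · Σ_k (x_{k,i} - mean_i) · (x_{k,j} - mean_j), with n-1 = 4:
  s[A,A] = ((0.6)·(0.6) + (2.6)·(2.6) + (0.6)·(0.6) + (-1.4)·(-1.4) + (-2.4)·(-2.4)) / 4 = 15.2/4 = 3.8
  s[A,B] = ((0.6)·(2.4) + (2.6)·(-1.6) + (0.6)·(-3.6) + (-1.4)·(2.4) + (-2.4)·(0.4)) / 4 = -9.2/4 = -2.3
  s[A,C] = ((0.6)·(3) + (2.6)·(-1) + (0.6)·(3) + (-1.4)·(-1) + (-2.4)·(-4)) / 4 = 12/4 = 3
  s[B,B] = ((2.4)·(2.4) + (-1.6)·(-1.6) + (-3.6)·(-3.6) + (2.4)·(2.4) + (0.4)·(0.4)) / 4 = 27.2/4 = 6.8
  s[B,C] = ((2.4)·(3) + (-1.6)·(-1) + (-3.6)·(3) + (2.4)·(-1) + (0.4)·(-4)) / 4 = -6/4 = -1.5
  s[C,C] = ((3)·(3) + (-1)·(-1) + (3)·(3) + (-1)·(-1) + (-4)·(-4)) / 4 = 36/4 = 9
  Sample standard deviations s_i = √(s[i,i]):
  s(A) = √(3.8) = 1.9494
  s(B) = √(6.8) = 2.6077
  s(C) = √(9) = 3

Step 3 — r_{ij} = s_{ij} / (s_i · s_j):
  r[A,A] = 1 (diagonal).
  r[A,B] = -2.3 / (1.9494 · 2.6077) = -2.3 / 5.0833 = -0.4525
  r[A,C] = 3 / (1.9494 · 3) = 3 / 5.8481 = 0.513
  r[B,B] = 1 (diagonal).
  r[B,C] = -1.5 / (2.6077 · 3) = -1.5 / 7.823 = -0.1917
  r[C,C] = 1 (diagonal).

R is symmetric with unit diagonal. Assembling:

R = [[1, -0.4525, 0.513],
 [-0.4525, 1, -0.1917],
 [0.513, -0.1917, 1]]


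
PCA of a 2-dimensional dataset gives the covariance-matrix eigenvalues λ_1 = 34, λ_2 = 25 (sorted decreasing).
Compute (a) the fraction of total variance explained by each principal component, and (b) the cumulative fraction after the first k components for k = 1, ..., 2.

Step 1 — total variance = trace(Sigma) = Σ λ_i = 34 + 25 = 59.

Step 2 — fraction explained by component i = λ_i / Σ λ:
  PC1: 34/59 = 0.5763
  PC2: 25/59 = 0.4237

Step 3 — cumulative fraction after k components = (λ_1 + ... + λ_k) / Σ λ:
  k = 1: 34/59 = 0.5763
  k = 2: (34 + 25)/59 = 59/59 = 1

Summary (fraction, with percent):

explained: PC1 0.5763 (57.63%), PC2 0.4237 (42.37%);  cumulative: 0.5763, 1


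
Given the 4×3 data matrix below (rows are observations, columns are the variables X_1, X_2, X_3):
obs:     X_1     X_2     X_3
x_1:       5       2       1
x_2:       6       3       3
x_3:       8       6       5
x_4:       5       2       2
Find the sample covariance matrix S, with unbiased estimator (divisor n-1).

Step 1 — column means:
  mean(X_1) = (5 + 6 + 8 + 5) / 4 = 24/4 = 6
  mean(X_2) = (2 + 3 + 6 + 2) / 4 = 13/4 = 3.25
  mean(X_3) = (1 + 3 + 5 + 2) / 4 = 11/4 = 2.75

Step 2 — sample covariance S[i,j] = (1/(n-1)) · Σ_k (x_{k,i} - mean_i) · (x_{k,j} - mean_j), with n-1 = 3.
  S[X_1,X_1] = ((-1)·(-1) + (0)·(0) + (2)·(2) + (-1)·(-1)) / 3 = 6/3 = 2
  S[X_1,X_2] = ((-1)·(-1.25) + (0)·(-0.25) + (2)·(2.75) + (-1)·(-1.25)) / 3 = 8/3 = 2.6667
  S[X_1,X_3] = ((-1)·(-1.75) + (0)·(0.25) + (2)·(2.25) + (-1)·(-0.75)) / 3 = 7/3 = 2.3333
  S[X_2,X_2] = ((-1.25)·(-1.25) + (-0.25)·(-0.25) + (2.75)·(2.75) + (-1.25)·(-1.25)) / 3 = 10.75/3 = 3.5833
  S[X_2,X_3] = ((-1.25)·(-1.75) + (-0.25)·(0.25) + (2.75)·(2.25) + (-1.25)·(-0.75)) / 3 = 9.25/3 = 3.0833
  S[X_3,X_3] = ((-1.75)·(-1.75) + (0.25)·(0.25) + (2.25)·(2.25) + (-0.75)·(-0.75)) / 3 = 8.75/3 = 2.9167

S is symmetric (S[j,i] = S[i,j]). Assembling:

S = [[2, 2.6667, 2.3333],
 [2.6667, 3.5833, 3.0833],
 [2.3333, 3.0833, 2.9167]]


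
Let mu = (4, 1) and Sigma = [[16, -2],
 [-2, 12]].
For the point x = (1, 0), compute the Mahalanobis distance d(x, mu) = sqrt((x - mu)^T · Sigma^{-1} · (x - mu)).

Step 1 — centre the observation: (x - mu) = (-3, -1).

Step 2 — invert Sigma. det(Sigma) = 16·12 - (-2)² = 188.
  Sigma^{-1} = (1/det) · [[d, -b], [-b, a]] = [[0.0638, 0.0106],
 [0.0106, 0.0851]].

Step 3 — form the quadratic (x - mu)^T · Sigma^{-1} · (x - mu):
  Sigma^{-1} · (x - mu) = (-0.2021, -0.117).
  (x - mu)^T · [Sigma^{-1} · (x - mu)] = (-3)·(-0.2021) + (-1)·(-0.117) = 0.7234.

Step 4 — take square root: d = √(0.7234) ≈ 0.8505.

d(x, mu) = √(0.7234) ≈ 0.8505


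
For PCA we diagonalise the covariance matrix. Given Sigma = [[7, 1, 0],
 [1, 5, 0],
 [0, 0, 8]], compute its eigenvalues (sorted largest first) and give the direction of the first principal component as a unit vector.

Step 1 — characteristic polynomial p(λ) = det(λI - Sigma) = λ³ - tr·λ² + c_1·λ - det, where tr = trace, c_1 = sum of the principal 2×2 minors, det = det(Sigma):
  tr = 7 + 5 + 8 = 20,
  c_1 = (7·5 - (1)²) + (7·8 - (0)²) + (5·8 - (0)²) = 34 + 56 + 40 = 130,
  det = 7·(5·8 - (0)²) - (1)·((1)·8 - (0)·(0)) + (0)·((1)·(0) - 5·(0)) = 7·(40) - (1)·(8) + (0)·(0) = 272.
  So p(λ) = λ³ - 20λ² + 130λ - 272.
Step 2 — look for an integer root (rational root theorem: any rational root is an integer divisor of 272). Testing λ = 8:
  p(8) = 512 - 1280 + 1040 - 272 = 0  ✓
  Dividing out (λ - 8): p(λ) = (λ - 8)(λ² - 12λ + 34).
Step 3 — remaining eigenvalues from the quadratic λ² - 12λ + 34 = 0:
  Δ = 12² - 4·34 = 144 - 136 = 8,  λ = (12 ± √8)/2 = (12 ± 2.8284)/2 ≈ 7.4142 or 4.5858.
  Sorted: λ_1 = 8,  λ_2 = 7.4142,  λ_3 = 4.5858  (check: sum = 20 = tr ✓).

Step 4 — unit eigenvector for λ_1 = 8: v spans the null space of (Sigma - λ_1 I), whose rows are
  r_1 = (-1, 1, 0),  r_2 = (1, -3, 0),  r_3 = (0, 0, 0).
  v is orthogonal to every row, so take v ∝ r_1 × r_2 = ((1)·(0) - (0)·(-3), (0)·(1) - (-1)·(0), (-1)·(-3) - (1)·(1)) = (0, 0, 2).
  Rescale (divide by 2): u = (0, 0, 1).
  ||u|| = √((0)² + (0)² + (1)²) = √(1) = 1,  v_1 = u/||u|| ≈ (0, 0, 1) (||v_1|| = 1).

λ_1 = 8,  λ_2 = 7.4142,  λ_3 = 4.5858;  v_1 ≈ (0, 0, 1)


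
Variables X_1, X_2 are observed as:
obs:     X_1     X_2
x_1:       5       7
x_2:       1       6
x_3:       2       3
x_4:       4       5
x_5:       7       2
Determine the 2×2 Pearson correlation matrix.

Step 1 — column means:
  mean(X_1) = (5 + 1 + 2 + 4 + 7) / 5 = 19/5 = 3.8
  mean(X_2) = (7 + 6 + 3 + 5 + 2) / 5 = 23/5 = 4.6

Step 2 — sample variances and covariances s[i,j] = (1/(n-1)) · Σ_k (x_{k,i} - mean_i) · (x_{k,j} - mean_j), with n-1 = 4:
  s[X_1,X_1] = ((1.2)·(1.2) + (-2.8)·(-2.8) + (-1.8)·(-1.8) + (0.2)·(0.2) + (3.2)·(3.2)) / 4 = 22.8/4 = 5.7
  s[X_1,X_2] = ((1.2)·(2.4) + (-2.8)·(1.4) + (-1.8)·(-1.6) + (0.2)·(0.4) + (3.2)·(-2.6)) / 4 = -6.4/4 = -1.6
  s[X_2,X_2] = ((2.4)·(2.4) + (1.4)·(1.4) + (-1.6)·(-1.6) + (0.4)·(0.4) + (-2.6)·(-2.6)) / 4 = 17.2/4 = 4.3
  Sample standard deviations s_i = √(s[i,i]):
  s(X_1) = √(5.7) = 2.3875
  s(X_2) = √(4.3) = 2.0736

Step 3 — r_{ij} = s_{ij} / (s_i · s_j):
  r[X_1,X_1] = 1 (diagonal).
  r[X_1,X_2] = -1.6 / (2.3875 · 2.0736) = -1.6 / 4.9508 = -0.3232
  r[X_2,X_2] = 1 (diagonal).

R is symmetric with unit diagonal. Assembling:

R = [[1, -0.3232],
 [-0.3232, 1]]


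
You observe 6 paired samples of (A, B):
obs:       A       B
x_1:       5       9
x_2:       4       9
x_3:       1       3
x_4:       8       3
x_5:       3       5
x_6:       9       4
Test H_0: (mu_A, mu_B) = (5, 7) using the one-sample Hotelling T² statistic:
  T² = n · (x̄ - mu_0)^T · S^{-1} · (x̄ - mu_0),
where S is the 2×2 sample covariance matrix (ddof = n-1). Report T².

Step 1 — sample mean vector:
  mean(A) = (5 + 4 + 1 + 8 + 3 + 9) / 6 = 30/6 = 5
  mean(B) = (9 + 9 + 3 + 3 + 5 + 4) / 6 = 33/6 = 5.5
  x̄ = (5, 5.5),  deviation x̄ - mu_0 = (5, 5.5) - (5, 7) = (0, -1.5).

Step 2 — sample covariance matrix, S[i,j] = (1/(n-1)) · Σ_k (x_{k,i} - mean_i) · (x_{k,j} - mean_j), divisor n-1 = 5:
  S[A,A] = ((0)·(0) + (-1)·(-1) + (-4)·(-4) + (3)·(3) + (-2)·(-2) + (4)·(4)) / 5 = 46/5 = 9.2
  S[A,B] = ((0)·(3.5) + (-1)·(3.5) + (-4)·(-2.5) + (3)·(-2.5) + (-2)·(-0.5) + (4)·(-1.5)) / 5 = -6/5 = -1.2
  S[B,B] = ((3.5)·(3.5) + (3.5)·(3.5) + (-2.5)·(-2.5) + (-2.5)·(-2.5) + (-0.5)·(-0.5) + (-1.5)·(-1.5)) / 5 = 39.5/5 = 7.9
  S = [[9.2, -1.2],
 [-1.2, 7.9]].

Step 3 — invert S. det(S) = 9.2·7.9 - (-1.2)² = 71.24.
  S^{-1} = (1/det) · [[d, -b], [-b, a]] = [[0.1109, 0.0168],
 [0.0168, 0.1291]].

Step 4 — quadratic form (x̄ - mu_0)^T · S^{-1} · (x̄ - mu_0):
  S^{-1} · (x̄ - mu_0) = (-0.0253, -0.1937),
  (x̄ - mu_0)^T · [...] = (0)·(-0.0253) + (-1.5)·(-0.1937) = 0.2906.

Step 5 — scale by n: T² = 6 · 0.2906 = 1.7434.

T² ≈ 1.7434
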